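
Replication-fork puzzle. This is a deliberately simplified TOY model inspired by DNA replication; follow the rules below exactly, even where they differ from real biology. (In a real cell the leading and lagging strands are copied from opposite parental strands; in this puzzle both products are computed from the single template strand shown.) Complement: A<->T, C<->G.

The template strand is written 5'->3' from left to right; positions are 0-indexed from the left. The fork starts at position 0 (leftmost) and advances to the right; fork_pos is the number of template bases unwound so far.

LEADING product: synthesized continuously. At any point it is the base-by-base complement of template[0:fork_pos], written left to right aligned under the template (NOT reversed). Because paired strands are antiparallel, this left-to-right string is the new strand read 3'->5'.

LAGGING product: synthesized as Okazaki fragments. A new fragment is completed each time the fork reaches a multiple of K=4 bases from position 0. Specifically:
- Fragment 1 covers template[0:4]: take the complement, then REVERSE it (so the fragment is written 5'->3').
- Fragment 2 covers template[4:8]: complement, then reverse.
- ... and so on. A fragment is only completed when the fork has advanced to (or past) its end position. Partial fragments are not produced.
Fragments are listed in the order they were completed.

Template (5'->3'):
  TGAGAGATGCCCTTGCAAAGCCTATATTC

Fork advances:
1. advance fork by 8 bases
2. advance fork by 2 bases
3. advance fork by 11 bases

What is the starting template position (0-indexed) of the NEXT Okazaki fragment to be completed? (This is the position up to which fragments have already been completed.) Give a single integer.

Step 1: advance 8 -> fork_pos = 0 + 8 = 8. Reached multiple(s) of 4: 4, 8 -> fragments 1-2 completed (2 total).
Step 2: advance 2 -> fork_pos = 8 + 2 = 10. Next multiple of 4 is 12 (not reached); still 2 fragment(s).
Step 3: advance 11 -> fork_pos = 10 + 11 = 21. Reached multiple(s) of 4: 12, 16, 20 -> fragments 3-5 completed (5 total).
5 fragment(s) completed, covering template[0:20] (5 x 4 = 20). The next fragment, fragment 6, covers template[20:24], so it starts at position 20.

Answer: 20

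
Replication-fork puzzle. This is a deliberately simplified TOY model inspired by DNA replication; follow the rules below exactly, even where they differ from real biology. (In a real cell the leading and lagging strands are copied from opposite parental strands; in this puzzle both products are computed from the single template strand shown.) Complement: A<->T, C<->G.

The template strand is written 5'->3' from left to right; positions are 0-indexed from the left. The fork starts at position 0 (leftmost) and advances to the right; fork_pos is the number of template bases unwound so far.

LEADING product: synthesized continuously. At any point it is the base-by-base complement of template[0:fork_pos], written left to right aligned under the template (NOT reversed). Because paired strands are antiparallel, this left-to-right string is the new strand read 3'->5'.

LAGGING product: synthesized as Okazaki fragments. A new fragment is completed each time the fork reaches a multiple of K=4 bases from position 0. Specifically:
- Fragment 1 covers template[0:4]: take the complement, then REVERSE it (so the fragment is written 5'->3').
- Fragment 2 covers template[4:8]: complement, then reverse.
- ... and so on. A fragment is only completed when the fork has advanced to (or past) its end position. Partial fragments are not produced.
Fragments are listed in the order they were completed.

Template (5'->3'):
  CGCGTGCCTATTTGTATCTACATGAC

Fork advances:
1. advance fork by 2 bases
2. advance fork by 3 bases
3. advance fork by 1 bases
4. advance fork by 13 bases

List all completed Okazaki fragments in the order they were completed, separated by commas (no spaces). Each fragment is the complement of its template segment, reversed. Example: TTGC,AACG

Answer: CGCG,GGCA,AATA,TACA

Derivation:
Step 1: advance 2 -> fork_pos = 0 + 2 = 2. Next multiple of 4 is 4 (not reached); still 0 fragment(s).
Step 2: advance 3 -> fork_pos = 2 + 3 = 5. Reached multiple(s) of 4: 4 -> fragment 1 completed (1 total).
Step 3: advance 1 -> fork_pos = 5 + 1 = 6. Next multiple of 4 is 8 (not reached); still 1 fragment(s).
Step 4: advance 13 -> fork_pos = 6 + 13 = 19. Reached multiple(s) of 4: 8, 12, 16 -> fragments 2-4 completed (4 total).
Final fork_pos = 19, so 4 fragment(s) are complete. Build each: template segment -> complement -> reverse.
Fragment 1: template[0:4] = CGCG -> complement GCGC -> reversed CGCG
Fragment 2: template[4:8] = TGCC -> complement ACGG -> reversed GGCA
Fragment 3: template[8:12] = TATT -> complement ATAA -> reversed AATA
Fragment 4: template[12:16] = TGTA -> complement ACAT -> reversed TACA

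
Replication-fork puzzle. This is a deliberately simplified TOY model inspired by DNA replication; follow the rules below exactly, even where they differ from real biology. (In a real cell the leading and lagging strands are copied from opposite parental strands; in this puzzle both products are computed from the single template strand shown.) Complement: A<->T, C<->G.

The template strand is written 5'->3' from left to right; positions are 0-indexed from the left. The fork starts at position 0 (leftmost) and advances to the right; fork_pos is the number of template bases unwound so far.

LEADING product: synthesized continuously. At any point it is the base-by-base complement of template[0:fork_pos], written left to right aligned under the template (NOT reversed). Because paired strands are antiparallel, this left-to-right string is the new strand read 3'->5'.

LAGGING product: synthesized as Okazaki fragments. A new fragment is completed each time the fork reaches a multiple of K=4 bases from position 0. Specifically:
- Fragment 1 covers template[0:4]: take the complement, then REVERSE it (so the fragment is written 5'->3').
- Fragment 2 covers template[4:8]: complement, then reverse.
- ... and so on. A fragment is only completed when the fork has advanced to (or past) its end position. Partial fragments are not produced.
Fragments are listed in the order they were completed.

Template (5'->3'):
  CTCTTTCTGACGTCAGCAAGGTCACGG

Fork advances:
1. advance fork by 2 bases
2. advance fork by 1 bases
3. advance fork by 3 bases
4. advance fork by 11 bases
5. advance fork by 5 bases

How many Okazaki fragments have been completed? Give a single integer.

Step 1: advance 2 -> fork_pos = 0 + 2 = 2. Next multiple of 4 is 4 (not reached); still 0 fragment(s).
Step 2: advance 1 -> fork_pos = 2 + 1 = 3. Next multiple of 4 is 4 (not reached); still 0 fragment(s).
Step 3: advance 3 -> fork_pos = 3 + 3 = 6. Reached multiple(s) of 4: 4 -> fragment 1 completed (1 total).
Step 4: advance 11 -> fork_pos = 6 + 11 = 17. Reached multiple(s) of 4: 8, 12, 16 -> fragments 2-4 completed (4 total).
Step 5: advance 5 -> fork_pos = 17 + 5 = 22. Reached multiple(s) of 4: 20 -> fragment 5 completed (5 total).
Check: final fork_pos = 22; the multiples of 4 that are <= 22 are 4..20 -> 22 // 4 = 5 completed fragment(s).

Answer: 5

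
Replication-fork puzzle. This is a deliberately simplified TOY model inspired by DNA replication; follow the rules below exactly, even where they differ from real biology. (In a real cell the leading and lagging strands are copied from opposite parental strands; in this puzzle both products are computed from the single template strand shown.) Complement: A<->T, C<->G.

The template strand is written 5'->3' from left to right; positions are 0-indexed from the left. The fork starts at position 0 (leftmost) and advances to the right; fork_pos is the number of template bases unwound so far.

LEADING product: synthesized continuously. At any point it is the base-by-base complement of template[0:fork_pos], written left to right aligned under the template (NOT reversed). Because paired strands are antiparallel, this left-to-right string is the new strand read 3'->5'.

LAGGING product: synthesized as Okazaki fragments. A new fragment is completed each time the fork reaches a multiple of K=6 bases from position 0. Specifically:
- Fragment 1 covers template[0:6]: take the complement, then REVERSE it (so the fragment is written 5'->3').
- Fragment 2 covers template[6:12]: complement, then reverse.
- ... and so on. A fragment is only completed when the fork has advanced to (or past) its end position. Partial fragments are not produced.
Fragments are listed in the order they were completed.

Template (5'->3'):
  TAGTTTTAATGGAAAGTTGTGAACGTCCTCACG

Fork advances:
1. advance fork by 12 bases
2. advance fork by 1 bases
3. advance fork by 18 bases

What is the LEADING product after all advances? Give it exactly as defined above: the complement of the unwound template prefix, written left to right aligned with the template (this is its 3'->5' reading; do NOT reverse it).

Step 1: advance 12 -> fork_pos = 0 + 12 = 12.
Step 2: advance 1 -> fork_pos = 12 + 1 = 13.
Step 3: advance 18 -> fork_pos = 13 + 18 = 31.
Unwound prefix: template[0:31] = TAGTTTTAATGGAAAGTTGTGAACGTCCTCA
Complement it base by base (A<->T, C<->G), keeping left-to-right order:
  [0:5] TAGTT -> ATCAA
  [5:10] TTAAT -> AATTA
  [10:15] GGAAA -> CCTTT
  [15:20] GTTGT -> CAACA
  [20:25] GAACG -> CTTGC
  [25:30] TCCTC -> AGGAG
  [30:31] A -> T
Concatenate: ATCAAAATTACCTTTCAACACTTGCAGGAGT (length 31; written aligned with the template, i.e. 3'->5').

Answer: ATCAAAATTACCTTTCAACACTTGCAGGAGT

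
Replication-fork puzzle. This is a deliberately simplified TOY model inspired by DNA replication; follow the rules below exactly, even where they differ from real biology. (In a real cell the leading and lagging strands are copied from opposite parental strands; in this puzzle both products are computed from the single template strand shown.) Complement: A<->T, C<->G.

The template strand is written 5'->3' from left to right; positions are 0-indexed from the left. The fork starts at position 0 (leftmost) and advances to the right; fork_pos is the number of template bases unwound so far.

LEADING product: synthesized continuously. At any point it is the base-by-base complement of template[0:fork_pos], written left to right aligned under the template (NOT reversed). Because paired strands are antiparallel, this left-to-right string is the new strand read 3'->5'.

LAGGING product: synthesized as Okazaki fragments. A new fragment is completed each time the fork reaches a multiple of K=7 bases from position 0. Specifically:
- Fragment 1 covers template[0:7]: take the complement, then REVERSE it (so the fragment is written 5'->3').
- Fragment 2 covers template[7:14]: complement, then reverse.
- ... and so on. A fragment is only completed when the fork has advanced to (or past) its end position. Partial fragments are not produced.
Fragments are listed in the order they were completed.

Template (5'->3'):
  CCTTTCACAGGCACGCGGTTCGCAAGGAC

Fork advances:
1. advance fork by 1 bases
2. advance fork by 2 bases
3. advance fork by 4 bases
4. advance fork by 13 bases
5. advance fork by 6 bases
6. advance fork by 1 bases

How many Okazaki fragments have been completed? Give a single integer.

Answer: 3

Derivation:
Step 1: advance 1 -> fork_pos = 0 + 1 = 1. Next multiple of 7 is 7 (not reached); still 0 fragment(s).
Step 2: advance 2 -> fork_pos = 1 + 2 = 3. Next multiple of 7 is 7 (not reached); still 0 fragment(s).
Step 3: advance 4 -> fork_pos = 3 + 4 = 7. Reached multiple(s) of 7: 7 -> fragment 1 completed (1 total).
Step 4: advance 13 -> fork_pos = 7 + 13 = 20. Reached multiple(s) of 7: 14 -> fragment 2 completed (2 total).
Step 5: advance 6 -> fork_pos = 20 + 6 = 26. Reached multiple(s) of 7: 21 -> fragment 3 completed (3 total).
Step 6: advance 1 -> fork_pos = 26 + 1 = 27. Next multiple of 7 is 28 (not reached); still 3 fragment(s).
Check: final fork_pos = 27; the multiples of 7 that are <= 27 are 7..21 -> 27 // 7 = 3 completed fragment(s).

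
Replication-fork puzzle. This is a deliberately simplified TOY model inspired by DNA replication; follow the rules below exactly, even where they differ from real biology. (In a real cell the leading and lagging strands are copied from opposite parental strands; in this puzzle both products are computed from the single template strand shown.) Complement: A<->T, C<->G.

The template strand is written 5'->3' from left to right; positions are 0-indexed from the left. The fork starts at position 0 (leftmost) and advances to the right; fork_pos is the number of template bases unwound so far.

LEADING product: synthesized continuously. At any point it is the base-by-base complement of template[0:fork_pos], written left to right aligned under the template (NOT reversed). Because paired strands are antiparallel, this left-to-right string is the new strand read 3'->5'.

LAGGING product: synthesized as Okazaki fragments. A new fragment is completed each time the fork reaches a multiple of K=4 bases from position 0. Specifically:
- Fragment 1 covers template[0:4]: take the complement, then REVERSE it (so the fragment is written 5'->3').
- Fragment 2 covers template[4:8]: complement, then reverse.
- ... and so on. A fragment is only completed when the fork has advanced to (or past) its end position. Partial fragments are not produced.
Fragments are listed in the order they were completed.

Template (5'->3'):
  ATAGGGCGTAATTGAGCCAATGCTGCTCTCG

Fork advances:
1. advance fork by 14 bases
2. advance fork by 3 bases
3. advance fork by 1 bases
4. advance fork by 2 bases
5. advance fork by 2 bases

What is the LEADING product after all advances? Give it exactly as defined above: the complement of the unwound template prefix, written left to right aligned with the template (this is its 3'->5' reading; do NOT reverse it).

Answer: TATCCCGCATTAACTCGGTTAC

Derivation:
Step 1: advance 14 -> fork_pos = 0 + 14 = 14.
Step 2: advance 3 -> fork_pos = 14 + 3 = 17.
Step 3: advance 1 -> fork_pos = 17 + 1 = 18.
Step 4: advance 2 -> fork_pos = 18 + 2 = 20.
Step 5: advance 2 -> fork_pos = 20 + 2 = 22.
Unwound prefix: template[0:22] = ATAGGGCGTAATTGAGCCAATG
Complement it base by base (A<->T, C<->G), keeping left-to-right order:
  [0:5] ATAGG -> TATCC
  [5:10] GCGTA -> CGCAT
  [10:15] ATTGA -> TAACT
  [15:20] GCCAA -> CGGTT
  [20:22] TG -> AC
Concatenate: TATCCCGCATTAACTCGGTTAC (length 22; written aligned with the template, i.e. 3'->5').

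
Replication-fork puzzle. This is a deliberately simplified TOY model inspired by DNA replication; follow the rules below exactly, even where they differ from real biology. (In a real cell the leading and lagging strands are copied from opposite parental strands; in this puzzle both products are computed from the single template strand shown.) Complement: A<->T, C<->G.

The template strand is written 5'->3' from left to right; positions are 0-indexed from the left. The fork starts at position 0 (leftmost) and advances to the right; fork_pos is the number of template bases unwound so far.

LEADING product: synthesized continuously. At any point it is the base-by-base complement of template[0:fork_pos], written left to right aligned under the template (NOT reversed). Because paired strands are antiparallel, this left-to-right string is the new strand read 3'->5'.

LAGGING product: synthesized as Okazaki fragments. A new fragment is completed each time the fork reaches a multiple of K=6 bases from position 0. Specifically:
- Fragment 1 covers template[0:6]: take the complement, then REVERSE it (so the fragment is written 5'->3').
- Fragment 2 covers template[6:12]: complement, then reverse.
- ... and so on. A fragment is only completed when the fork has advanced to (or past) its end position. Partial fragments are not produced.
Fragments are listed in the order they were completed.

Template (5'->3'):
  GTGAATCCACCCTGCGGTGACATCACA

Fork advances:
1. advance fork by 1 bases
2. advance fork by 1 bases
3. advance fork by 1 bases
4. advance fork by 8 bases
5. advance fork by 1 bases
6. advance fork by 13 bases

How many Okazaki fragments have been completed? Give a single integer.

Step 1: advance 1 -> fork_pos = 0 + 1 = 1. Next multiple of 6 is 6 (not reached); still 0 fragment(s).
Step 2: advance 1 -> fork_pos = 1 + 1 = 2. Next multiple of 6 is 6 (not reached); still 0 fragment(s).
Step 3: advance 1 -> fork_pos = 2 + 1 = 3. Next multiple of 6 is 6 (not reached); still 0 fragment(s).
Step 4: advance 8 -> fork_pos = 3 + 8 = 11. Reached multiple(s) of 6: 6 -> fragment 1 completed (1 total).
Step 5: advance 1 -> fork_pos = 11 + 1 = 12. Reached multiple(s) of 6: 12 -> fragment 2 completed (2 total).
Step 6: advance 13 -> fork_pos = 12 + 13 = 25. Reached multiple(s) of 6: 18, 24 -> fragments 3-4 completed (4 total).
Check: final fork_pos = 25; the multiples of 6 that are <= 25 are 6..24 -> 25 // 6 = 4 completed fragment(s).

Answer: 4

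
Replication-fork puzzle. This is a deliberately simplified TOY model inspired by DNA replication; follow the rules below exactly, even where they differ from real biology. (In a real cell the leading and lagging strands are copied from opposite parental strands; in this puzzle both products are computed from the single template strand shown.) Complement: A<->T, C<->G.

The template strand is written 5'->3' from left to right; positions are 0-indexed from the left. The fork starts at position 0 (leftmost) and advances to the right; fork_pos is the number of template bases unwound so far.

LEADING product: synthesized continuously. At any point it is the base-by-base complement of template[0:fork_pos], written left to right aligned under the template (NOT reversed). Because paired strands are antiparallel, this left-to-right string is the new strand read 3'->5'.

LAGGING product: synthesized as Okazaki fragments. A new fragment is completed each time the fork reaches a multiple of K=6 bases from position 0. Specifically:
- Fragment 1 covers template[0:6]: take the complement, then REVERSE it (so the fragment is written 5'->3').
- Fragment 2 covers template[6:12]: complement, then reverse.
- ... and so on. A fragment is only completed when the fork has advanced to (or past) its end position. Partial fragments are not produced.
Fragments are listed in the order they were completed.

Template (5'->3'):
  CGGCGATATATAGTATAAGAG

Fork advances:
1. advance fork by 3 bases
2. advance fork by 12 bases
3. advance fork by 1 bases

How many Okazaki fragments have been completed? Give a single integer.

Answer: 2

Derivation:
Step 1: advance 3 -> fork_pos = 0 + 3 = 3. Next multiple of 6 is 6 (not reached); still 0 fragment(s).
Step 2: advance 12 -> fork_pos = 3 + 12 = 15. Reached multiple(s) of 6: 6, 12 -> fragments 1-2 completed (2 total).
Step 3: advance 1 -> fork_pos = 15 + 1 = 16. Next multiple of 6 is 18 (not reached); still 2 fragment(s).
Check: final fork_pos = 16; the multiples of 6 that are <= 16 are 6..12 -> 16 // 6 = 2 completed fragment(s).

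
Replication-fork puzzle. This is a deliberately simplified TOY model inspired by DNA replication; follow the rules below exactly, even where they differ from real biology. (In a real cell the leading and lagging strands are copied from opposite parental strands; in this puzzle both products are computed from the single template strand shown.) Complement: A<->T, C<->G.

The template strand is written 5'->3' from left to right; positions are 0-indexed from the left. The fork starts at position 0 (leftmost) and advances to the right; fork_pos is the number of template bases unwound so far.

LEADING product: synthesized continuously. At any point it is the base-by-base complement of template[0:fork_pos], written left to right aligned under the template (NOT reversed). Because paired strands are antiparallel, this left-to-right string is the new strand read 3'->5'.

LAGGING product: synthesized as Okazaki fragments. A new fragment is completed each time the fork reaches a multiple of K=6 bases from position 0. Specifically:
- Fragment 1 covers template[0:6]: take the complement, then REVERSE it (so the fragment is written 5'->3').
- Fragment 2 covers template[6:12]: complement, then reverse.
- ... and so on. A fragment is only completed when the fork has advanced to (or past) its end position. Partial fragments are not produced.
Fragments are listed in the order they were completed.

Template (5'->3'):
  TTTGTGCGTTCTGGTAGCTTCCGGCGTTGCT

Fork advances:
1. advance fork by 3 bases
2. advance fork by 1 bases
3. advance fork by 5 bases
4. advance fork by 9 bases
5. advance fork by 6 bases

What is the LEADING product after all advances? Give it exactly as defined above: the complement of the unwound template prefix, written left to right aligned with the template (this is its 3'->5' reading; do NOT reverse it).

Answer: AAACACGCAAGACCATCGAAGGCC

Derivation:
Step 1: advance 3 -> fork_pos = 0 + 3 = 3.
Step 2: advance 1 -> fork_pos = 3 + 1 = 4.
Step 3: advance 5 -> fork_pos = 4 + 5 = 9.
Step 4: advance 9 -> fork_pos = 9 + 9 = 18.
Step 5: advance 6 -> fork_pos = 18 + 6 = 24.
Unwound prefix: template[0:24] = TTTGTGCGTTCTGGTAGCTTCCGG
Complement it base by base (A<->T, C<->G), keeping left-to-right order:
  [0:5] TTTGT -> AAACA
  [5:10] GCGTT -> CGCAA
  [10:15] CTGGT -> GACCA
  [15:20] AGCTT -> TCGAA
  [20:24] CCGG -> GGCC
Concatenate: AAACACGCAAGACCATCGAAGGCC (length 24; written aligned with the template, i.e. 3'->5').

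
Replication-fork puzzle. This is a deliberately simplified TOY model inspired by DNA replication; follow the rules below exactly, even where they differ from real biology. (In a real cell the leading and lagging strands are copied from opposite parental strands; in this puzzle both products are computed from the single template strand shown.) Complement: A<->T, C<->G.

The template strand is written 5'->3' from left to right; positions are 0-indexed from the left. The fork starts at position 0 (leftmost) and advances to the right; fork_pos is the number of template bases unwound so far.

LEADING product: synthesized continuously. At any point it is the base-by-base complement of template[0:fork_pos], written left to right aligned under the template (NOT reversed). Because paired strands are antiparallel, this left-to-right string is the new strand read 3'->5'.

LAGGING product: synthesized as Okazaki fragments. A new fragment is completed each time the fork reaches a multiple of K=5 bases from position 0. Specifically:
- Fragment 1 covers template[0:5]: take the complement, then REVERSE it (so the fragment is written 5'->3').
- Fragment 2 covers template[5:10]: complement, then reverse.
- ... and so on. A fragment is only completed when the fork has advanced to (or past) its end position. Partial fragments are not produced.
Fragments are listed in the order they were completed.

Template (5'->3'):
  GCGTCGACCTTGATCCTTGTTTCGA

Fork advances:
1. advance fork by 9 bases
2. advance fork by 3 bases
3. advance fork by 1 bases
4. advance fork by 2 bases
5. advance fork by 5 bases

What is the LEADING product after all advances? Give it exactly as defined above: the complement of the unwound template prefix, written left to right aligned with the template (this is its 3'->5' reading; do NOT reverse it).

Step 1: advance 9 -> fork_pos = 0 + 9 = 9.
Step 2: advance 3 -> fork_pos = 9 + 3 = 12.
Step 3: advance 1 -> fork_pos = 12 + 1 = 13.
Step 4: advance 2 -> fork_pos = 13 + 2 = 15.
Step 5: advance 5 -> fork_pos = 15 + 5 = 20.
Unwound prefix: template[0:20] = GCGTCGACCTTGATCCTTGT
Complement it base by base (A<->T, C<->G), keeping left-to-right order:
  [0:5] GCGTC -> CGCAG
  [5:10] GACCT -> CTGGA
  [10:15] TGATC -> ACTAG
  [15:20] CTTGT -> GAACA
Concatenate: CGCAGCTGGAACTAGGAACA (length 20; written aligned with the template, i.e. 3'->5').

Answer: CGCAGCTGGAACTAGGAACA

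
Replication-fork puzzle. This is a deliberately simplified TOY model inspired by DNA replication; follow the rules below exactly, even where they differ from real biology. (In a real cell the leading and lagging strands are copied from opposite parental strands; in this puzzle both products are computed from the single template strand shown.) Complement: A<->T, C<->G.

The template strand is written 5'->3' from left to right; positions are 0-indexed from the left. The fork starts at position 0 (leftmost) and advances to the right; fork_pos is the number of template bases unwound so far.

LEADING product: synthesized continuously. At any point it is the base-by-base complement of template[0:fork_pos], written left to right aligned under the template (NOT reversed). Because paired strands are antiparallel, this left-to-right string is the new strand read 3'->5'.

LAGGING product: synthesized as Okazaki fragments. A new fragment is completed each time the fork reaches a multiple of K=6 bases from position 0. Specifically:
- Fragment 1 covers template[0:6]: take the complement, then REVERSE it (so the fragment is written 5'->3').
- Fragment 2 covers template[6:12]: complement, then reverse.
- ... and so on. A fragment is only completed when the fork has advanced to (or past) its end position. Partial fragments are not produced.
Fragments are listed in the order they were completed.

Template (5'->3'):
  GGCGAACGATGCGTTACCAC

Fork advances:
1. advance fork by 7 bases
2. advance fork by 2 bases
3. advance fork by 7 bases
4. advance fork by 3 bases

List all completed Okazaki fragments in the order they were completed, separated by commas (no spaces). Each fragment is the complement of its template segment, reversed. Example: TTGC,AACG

Step 1: advance 7 -> fork_pos = 0 + 7 = 7. Reached multiple(s) of 6: 6 -> fragment 1 completed (1 total).
Step 2: advance 2 -> fork_pos = 7 + 2 = 9. Next multiple of 6 is 12 (not reached); still 1 fragment(s).
Step 3: advance 7 -> fork_pos = 9 + 7 = 16. Reached multiple(s) of 6: 12 -> fragment 2 completed (2 total).
Step 4: advance 3 -> fork_pos = 16 + 3 = 19. Reached multiple(s) of 6: 18 -> fragment 3 completed (3 total).
Final fork_pos = 19, so 3 fragment(s) are complete. Build each: template segment -> complement -> reverse.
Fragment 1: template[0:6] = GGCGAA -> complement CCGCTT -> reversed TTCGCC
Fragment 2: template[6:12] = CGATGC -> complement GCTACG -> reversed GCATCG
Fragment 3: template[12:18] = GTTACC -> complement CAATGG -> reversed GGTAAC

Answer: TTCGCC,GCATCG,GGTAAC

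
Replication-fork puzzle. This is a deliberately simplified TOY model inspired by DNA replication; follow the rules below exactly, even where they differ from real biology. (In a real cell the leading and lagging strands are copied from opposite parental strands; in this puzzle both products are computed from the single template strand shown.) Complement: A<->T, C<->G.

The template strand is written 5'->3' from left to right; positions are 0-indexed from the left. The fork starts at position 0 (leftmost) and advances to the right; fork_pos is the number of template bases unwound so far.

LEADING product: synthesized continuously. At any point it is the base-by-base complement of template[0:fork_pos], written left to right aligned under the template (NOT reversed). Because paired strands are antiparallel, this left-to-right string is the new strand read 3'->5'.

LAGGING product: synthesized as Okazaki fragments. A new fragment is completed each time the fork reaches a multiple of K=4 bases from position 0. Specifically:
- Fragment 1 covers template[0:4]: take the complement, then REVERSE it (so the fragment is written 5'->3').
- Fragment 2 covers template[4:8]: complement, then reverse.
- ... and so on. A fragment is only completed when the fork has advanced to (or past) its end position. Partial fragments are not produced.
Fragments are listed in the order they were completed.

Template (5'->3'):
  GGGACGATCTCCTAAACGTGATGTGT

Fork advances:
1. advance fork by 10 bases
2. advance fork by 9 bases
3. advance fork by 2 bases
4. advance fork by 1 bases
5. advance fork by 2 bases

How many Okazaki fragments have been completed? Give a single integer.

Step 1: advance 10 -> fork_pos = 0 + 10 = 10. Reached multiple(s) of 4: 4, 8 -> fragments 1-2 completed (2 total).
Step 2: advance 9 -> fork_pos = 10 + 9 = 19. Reached multiple(s) of 4: 12, 16 -> fragments 3-4 completed (4 total).
Step 3: advance 2 -> fork_pos = 19 + 2 = 21. Reached multiple(s) of 4: 20 -> fragment 5 completed (5 total).
Step 4: advance 1 -> fork_pos = 21 + 1 = 22. Next multiple of 4 is 24 (not reached); still 5 fragment(s).
Step 5: advance 2 -> fork_pos = 22 + 2 = 24. Reached multiple(s) of 4: 24 -> fragment 6 completed (6 total).
Check: final fork_pos = 24; the multiples of 4 that are <= 24 are 4..24 -> 24 // 4 = 6 completed fragment(s).

Answer: 6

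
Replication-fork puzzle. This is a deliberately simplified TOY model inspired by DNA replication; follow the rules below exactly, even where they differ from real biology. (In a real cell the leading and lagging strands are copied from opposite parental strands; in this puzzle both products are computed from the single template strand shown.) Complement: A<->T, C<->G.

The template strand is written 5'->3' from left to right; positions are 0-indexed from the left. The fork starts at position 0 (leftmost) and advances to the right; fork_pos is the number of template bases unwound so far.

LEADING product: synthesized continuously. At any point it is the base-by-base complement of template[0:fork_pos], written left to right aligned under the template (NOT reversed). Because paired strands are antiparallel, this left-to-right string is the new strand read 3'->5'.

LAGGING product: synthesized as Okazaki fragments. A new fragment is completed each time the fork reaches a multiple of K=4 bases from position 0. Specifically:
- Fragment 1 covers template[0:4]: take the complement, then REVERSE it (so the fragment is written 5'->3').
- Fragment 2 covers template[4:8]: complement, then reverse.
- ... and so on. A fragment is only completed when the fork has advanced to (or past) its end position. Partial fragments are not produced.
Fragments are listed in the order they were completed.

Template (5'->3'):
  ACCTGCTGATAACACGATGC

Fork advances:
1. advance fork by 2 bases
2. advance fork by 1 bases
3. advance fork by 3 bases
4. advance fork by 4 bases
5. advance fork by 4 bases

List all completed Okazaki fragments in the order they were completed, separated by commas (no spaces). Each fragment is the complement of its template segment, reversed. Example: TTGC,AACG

Step 1: advance 2 -> fork_pos = 0 + 2 = 2. Next multiple of 4 is 4 (not reached); still 0 fragment(s).
Step 2: advance 1 -> fork_pos = 2 + 1 = 3. Next multiple of 4 is 4 (not reached); still 0 fragment(s).
Step 3: advance 3 -> fork_pos = 3 + 3 = 6. Reached multiple(s) of 4: 4 -> fragment 1 completed (1 total).
Step 4: advance 4 -> fork_pos = 6 + 4 = 10. Reached multiple(s) of 4: 8 -> fragment 2 completed (2 total).
Step 5: advance 4 -> fork_pos = 10 + 4 = 14. Reached multiple(s) of 4: 12 -> fragment 3 completed (3 total).
Final fork_pos = 14, so 3 fragment(s) are complete. Build each: template segment -> complement -> reverse.
Fragment 1: template[0:4] = ACCT -> complement TGGA -> reversed AGGT
Fragment 2: template[4:8] = GCTG -> complement CGAC -> reversed CAGC
Fragment 3: template[8:12] = ATAA -> complement TATT -> reversed TTAT

Answer: AGGT,CAGC,TTAT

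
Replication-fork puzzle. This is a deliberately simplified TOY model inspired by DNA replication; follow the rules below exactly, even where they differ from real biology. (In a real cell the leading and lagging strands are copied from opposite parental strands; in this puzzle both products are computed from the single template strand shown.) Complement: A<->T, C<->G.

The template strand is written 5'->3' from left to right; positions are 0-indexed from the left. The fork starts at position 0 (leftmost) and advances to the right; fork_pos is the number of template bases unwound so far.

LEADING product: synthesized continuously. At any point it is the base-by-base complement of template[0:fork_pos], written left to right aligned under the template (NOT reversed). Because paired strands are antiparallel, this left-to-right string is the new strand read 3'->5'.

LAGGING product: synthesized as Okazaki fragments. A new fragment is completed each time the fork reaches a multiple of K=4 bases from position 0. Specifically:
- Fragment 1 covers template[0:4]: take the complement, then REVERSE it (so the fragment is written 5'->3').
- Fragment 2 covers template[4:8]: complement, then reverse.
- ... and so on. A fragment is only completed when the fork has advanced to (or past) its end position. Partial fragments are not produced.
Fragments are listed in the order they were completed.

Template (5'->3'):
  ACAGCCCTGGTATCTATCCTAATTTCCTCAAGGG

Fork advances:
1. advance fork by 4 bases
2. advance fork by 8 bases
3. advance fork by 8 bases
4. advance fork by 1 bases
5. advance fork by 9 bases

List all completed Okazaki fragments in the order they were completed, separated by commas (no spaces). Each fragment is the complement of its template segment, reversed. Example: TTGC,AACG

Step 1: advance 4 -> fork_pos = 0 + 4 = 4. Reached multiple(s) of 4: 4 -> fragment 1 completed (1 total).
Step 2: advance 8 -> fork_pos = 4 + 8 = 12. Reached multiple(s) of 4: 8, 12 -> fragments 2-3 completed (3 total).
Step 3: advance 8 -> fork_pos = 12 + 8 = 20. Reached multiple(s) of 4: 16, 20 -> fragments 4-5 completed (5 total).
Step 4: advance 1 -> fork_pos = 20 + 1 = 21. Next multiple of 4 is 24 (not reached); still 5 fragment(s).
Step 5: advance 9 -> fork_pos = 21 + 9 = 30. Reached multiple(s) of 4: 24, 28 -> fragments 6-7 completed (7 total).
Final fork_pos = 30, so 7 fragment(s) are complete. Build each: template segment -> complement -> reverse.
Fragment 1: template[0:4] = ACAG -> complement TGTC -> reversed CTGT
Fragment 2: template[4:8] = CCCT -> complement GGGA -> reversed AGGG
Fragment 3: template[8:12] = GGTA -> complement CCAT -> reversed TACC
Fragment 4: template[12:16] = TCTA -> complement AGAT -> reversed TAGA
Fragment 5: template[16:20] = TCCT -> complement AGGA -> reversed AGGA
Fragment 6: template[20:24] = AATT -> complement TTAA -> reversed AATT
Fragment 7: template[24:28] = TCCT -> complement AGGA -> reversed AGGA

Answer: CTGT,AGGG,TACC,TAGA,AGGA,AATT,AGGA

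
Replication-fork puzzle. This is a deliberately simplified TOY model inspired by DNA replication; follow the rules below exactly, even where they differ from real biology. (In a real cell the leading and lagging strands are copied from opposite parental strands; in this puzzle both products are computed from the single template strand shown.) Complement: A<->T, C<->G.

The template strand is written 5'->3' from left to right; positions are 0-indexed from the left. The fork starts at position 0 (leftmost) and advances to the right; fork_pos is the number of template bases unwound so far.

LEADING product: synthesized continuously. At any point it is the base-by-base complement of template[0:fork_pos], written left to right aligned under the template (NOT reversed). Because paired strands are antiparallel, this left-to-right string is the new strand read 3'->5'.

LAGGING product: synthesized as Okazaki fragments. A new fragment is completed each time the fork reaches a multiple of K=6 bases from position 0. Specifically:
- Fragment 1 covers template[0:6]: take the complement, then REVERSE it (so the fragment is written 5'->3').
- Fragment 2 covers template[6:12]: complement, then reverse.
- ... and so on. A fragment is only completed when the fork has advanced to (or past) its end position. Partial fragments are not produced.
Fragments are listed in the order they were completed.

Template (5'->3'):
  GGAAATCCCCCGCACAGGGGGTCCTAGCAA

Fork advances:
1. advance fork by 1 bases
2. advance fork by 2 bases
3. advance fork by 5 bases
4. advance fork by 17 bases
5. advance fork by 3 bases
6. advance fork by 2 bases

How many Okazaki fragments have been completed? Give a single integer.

Answer: 5

Derivation:
Step 1: advance 1 -> fork_pos = 0 + 1 = 1. Next multiple of 6 is 6 (not reached); still 0 fragment(s).
Step 2: advance 2 -> fork_pos = 1 + 2 = 3. Next multiple of 6 is 6 (not reached); still 0 fragment(s).
Step 3: advance 5 -> fork_pos = 3 + 5 = 8. Reached multiple(s) of 6: 6 -> fragment 1 completed (1 total).
Step 4: advance 17 -> fork_pos = 8 + 17 = 25. Reached multiple(s) of 6: 12, 18, 24 -> fragments 2-4 completed (4 total).
Step 5: advance 3 -> fork_pos = 25 + 3 = 28. Next multiple of 6 is 30 (not reached); still 4 fragment(s).
Step 6: advance 2 -> fork_pos = 28 + 2 = 30. Reached multiple(s) of 6: 30 -> fragment 5 completed (5 total).
Check: final fork_pos = 30; the multiples of 6 that are <= 30 are 6..30 -> 30 // 6 = 5 completed fragment(s).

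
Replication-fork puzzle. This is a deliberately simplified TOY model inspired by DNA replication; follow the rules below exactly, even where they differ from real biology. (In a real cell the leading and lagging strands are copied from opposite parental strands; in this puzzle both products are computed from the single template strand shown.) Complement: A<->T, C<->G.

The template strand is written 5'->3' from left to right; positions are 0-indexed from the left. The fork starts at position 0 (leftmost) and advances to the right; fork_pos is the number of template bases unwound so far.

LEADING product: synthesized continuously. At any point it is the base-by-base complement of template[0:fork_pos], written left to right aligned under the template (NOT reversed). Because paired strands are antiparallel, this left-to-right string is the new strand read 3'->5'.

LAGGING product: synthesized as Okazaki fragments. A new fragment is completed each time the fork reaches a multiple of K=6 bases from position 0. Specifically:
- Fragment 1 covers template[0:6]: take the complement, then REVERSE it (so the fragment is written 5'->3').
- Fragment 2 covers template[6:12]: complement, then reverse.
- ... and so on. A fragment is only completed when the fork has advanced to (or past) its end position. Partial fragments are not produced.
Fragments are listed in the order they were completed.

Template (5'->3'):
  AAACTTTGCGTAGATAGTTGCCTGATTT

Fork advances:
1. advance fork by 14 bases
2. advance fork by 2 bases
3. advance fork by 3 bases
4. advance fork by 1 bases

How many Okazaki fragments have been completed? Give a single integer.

Step 1: advance 14 -> fork_pos = 0 + 14 = 14. Reached multiple(s) of 6: 6, 12 -> fragments 1-2 completed (2 total).
Step 2: advance 2 -> fork_pos = 14 + 2 = 16. Next multiple of 6 is 18 (not reached); still 2 fragment(s).
Step 3: advance 3 -> fork_pos = 16 + 3 = 19. Reached multiple(s) of 6: 18 -> fragment 3 completed (3 total).
Step 4: advance 1 -> fork_pos = 19 + 1 = 20. Next multiple of 6 is 24 (not reached); still 3 fragment(s).
Check: final fork_pos = 20; the multiples of 6 that are <= 20 are 6..18 -> 20 // 6 = 3 completed fragment(s).

Answer: 3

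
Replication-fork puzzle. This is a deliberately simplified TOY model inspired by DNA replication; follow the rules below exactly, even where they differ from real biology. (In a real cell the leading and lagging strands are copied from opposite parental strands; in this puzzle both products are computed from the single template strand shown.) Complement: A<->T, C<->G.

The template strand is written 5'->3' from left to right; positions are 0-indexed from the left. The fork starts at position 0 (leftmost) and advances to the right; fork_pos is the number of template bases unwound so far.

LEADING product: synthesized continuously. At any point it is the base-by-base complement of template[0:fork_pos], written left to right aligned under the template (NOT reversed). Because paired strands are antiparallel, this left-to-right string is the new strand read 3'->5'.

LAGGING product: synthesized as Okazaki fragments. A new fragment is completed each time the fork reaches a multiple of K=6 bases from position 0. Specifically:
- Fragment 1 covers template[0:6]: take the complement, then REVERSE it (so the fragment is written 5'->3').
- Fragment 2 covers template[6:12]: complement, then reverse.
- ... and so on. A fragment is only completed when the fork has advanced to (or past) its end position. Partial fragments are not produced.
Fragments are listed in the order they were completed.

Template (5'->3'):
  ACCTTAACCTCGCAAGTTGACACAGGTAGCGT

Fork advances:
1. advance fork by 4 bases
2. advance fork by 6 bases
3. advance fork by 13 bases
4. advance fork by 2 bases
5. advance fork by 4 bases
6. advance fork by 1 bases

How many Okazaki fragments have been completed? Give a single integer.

Answer: 5

Derivation:
Step 1: advance 4 -> fork_pos = 0 + 4 = 4. Next multiple of 6 is 6 (not reached); still 0 fragment(s).
Step 2: advance 6 -> fork_pos = 4 + 6 = 10. Reached multiple(s) of 6: 6 -> fragment 1 completed (1 total).
Step 3: advance 13 -> fork_pos = 10 + 13 = 23. Reached multiple(s) of 6: 12, 18 -> fragments 2-3 completed (3 total).
Step 4: advance 2 -> fork_pos = 23 + 2 = 25. Reached multiple(s) of 6: 24 -> fragment 4 completed (4 total).
Step 5: advance 4 -> fork_pos = 25 + 4 = 29. Next multiple of 6 is 30 (not reached); still 4 fragment(s).
Step 6: advance 1 -> fork_pos = 29 + 1 = 30. Reached multiple(s) of 6: 30 -> fragment 5 completed (5 total).
Check: final fork_pos = 30; the multiples of 6 that are <= 30 are 6..30 -> 30 // 6 = 5 completed fragment(s).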